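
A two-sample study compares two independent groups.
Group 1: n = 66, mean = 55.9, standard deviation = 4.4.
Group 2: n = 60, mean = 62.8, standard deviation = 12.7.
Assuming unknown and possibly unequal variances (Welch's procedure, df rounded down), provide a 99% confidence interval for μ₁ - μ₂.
(-11.47, -2.33)

Difference: x̄₁ - x̄₂ = -6.90
SE = √(s₁²/n₁ + s₂²/n₂) = √(4.4²/66 + 12.7²/60) = 1.7267
df = 71.80 → 71 (Welch–Satterthwaite, rounded down)
t* = 2.647

CI: -6.90 ± 2.647 · 1.7267 = -6.90 ± 4.57 = (-11.47, -2.33)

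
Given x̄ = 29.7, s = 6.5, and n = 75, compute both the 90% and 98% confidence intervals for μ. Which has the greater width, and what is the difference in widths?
98% CI is wider by 1.07

df = 74
90% CI: t* = 1.666, (28.45, 30.95), width = 2 · t* · s/√n = 2.50
98% CI: t* = 2.378, (27.92, 31.48), width = 2 · t* · s/√n = 3.57

The 98% CI is wider by 3.57 - 2.50 = 1.07.
Higher confidence requires a wider interval.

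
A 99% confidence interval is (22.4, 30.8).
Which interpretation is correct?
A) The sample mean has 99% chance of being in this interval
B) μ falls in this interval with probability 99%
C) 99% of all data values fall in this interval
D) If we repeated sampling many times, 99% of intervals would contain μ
D

A) Wrong — x̄ is observed and sits in the interval by construction.
B) Wrong — μ is fixed; the randomness lives in the interval, not in μ.
C) Wrong — a CI is about the parameter μ, not individual data values.
D) Correct — this is the frequentist long-run coverage interpretation.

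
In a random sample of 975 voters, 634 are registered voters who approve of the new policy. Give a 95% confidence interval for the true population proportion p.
(0.620, 0.680)

Proportion CI:
p̂ = 634/975 = 0.65026
SE = √(p̂(1-p̂)/n) = √(0.65026 · 0.34974 / 975) = 0.01527

z* = 1.960
Margin = z* · SE = 1.960 · 0.01527 = 0.0299

CI: 0.65026 ± 0.0299 = (0.620, 0.680)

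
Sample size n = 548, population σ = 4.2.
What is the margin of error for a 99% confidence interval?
Margin of error = 0.46

Margin of error = z* · σ/√n
= 2.576 · 4.2/√548
= 2.576 · 4.2/23.4094
= 0.46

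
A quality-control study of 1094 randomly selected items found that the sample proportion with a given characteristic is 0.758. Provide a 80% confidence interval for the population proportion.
(0.741, 0.775)

Proportion CI:
SE = √(p̂(1-p̂)/n) = √(0.758 · 0.242 / 1094) = 0.01295

z* = 1.282
Margin = z* · SE = 1.282 · 0.01295 = 0.0166

CI: 0.758 ± 0.0166 = (0.741, 0.775)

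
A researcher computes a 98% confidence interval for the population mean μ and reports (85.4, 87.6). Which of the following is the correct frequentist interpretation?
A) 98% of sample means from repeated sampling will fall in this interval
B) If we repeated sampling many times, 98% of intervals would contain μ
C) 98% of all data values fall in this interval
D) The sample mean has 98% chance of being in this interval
B

A) Wrong — coverage applies to intervals containing μ, not to future x̄ values.
B) Correct — this is the frequentist long-run coverage interpretation.
C) Wrong — a CI is about the parameter μ, not individual data values.
D) Wrong — x̄ is observed and sits in the interval by construction.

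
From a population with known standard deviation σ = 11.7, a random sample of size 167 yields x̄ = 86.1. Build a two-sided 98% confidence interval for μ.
(83.99, 88.21)

z-interval (σ known):
z* = 2.326 for 98% confidence

Margin of error = z* · σ/√n = 2.326 · 11.7/√167 = 2.11

CI: (86.1 - 2.11, 86.1 + 2.11) = (83.99, 88.21)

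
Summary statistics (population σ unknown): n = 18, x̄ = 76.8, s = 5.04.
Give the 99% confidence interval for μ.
(73.36, 80.24)

t-interval (σ unknown):
df = n - 1 = 17
t* = 2.898 for 99% confidence

Margin of error = t* · s/√n = 2.898 · 5.04/√18 = 3.44

CI: (73.36, 80.24)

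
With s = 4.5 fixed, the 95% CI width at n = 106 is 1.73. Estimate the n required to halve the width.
n ≈ 424

CI width ∝ 1/√n
To reduce width by factor 2, need √n to grow by 2 → need 2² = 4 times as many samples.

Current: n = 106, width = 1.73
New: n = 424, width ≈ 0.86

Width reduced by factor of 1.73/0.86 = 2.01.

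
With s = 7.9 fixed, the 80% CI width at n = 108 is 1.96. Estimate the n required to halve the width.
n ≈ 432

CI width ∝ 1/√n
To reduce width by factor 2, need √n to grow by 2 → need 2² = 4 times as many samples.

Current: n = 108, width = 1.96
New: n = 432, width ≈ 0.98

Width reduced by factor of 1.96/0.98 = 2.00.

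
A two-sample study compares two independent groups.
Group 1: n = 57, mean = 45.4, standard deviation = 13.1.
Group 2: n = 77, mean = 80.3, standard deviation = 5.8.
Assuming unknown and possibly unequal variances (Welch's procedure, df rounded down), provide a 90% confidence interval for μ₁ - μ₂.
(-37.99, -31.81)

Difference: x̄₁ - x̄₂ = -34.90
SE = √(s₁²/n₁ + s₂²/n₂) = √(13.1²/57 + 5.8²/77) = 1.8568
df = 72.31 → 72 (Welch–Satterthwaite, rounded down)
t* = 1.666

CI: -34.90 ± 1.666 · 1.8568 = -34.90 ± 3.09 = (-37.99, -31.81)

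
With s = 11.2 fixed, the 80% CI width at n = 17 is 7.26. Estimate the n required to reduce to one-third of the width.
n ≈ 153

CI width ∝ 1/√n
To reduce width by factor 3, need √n to grow by 3 → need 3² = 9 times as many samples.

Current: n = 17, width = 7.26
New: n = 153, width ≈ 2.33

Width reduced by factor of 7.26/2.33 = 3.12.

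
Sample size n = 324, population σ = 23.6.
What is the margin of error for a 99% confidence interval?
Margin of error = 3.38

Margin of error = z* · σ/√n
= 2.576 · 23.6/√324
= 2.576 · 23.6/18.0000
= 3.38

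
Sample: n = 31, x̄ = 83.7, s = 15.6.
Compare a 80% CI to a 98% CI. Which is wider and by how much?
98% CI is wider by 6.43

df = 30
80% CI: t* = 1.310, (80.03, 87.37), width = 2 · t* · s/√n = 7.34
98% CI: t* = 2.457, (76.82, 90.58), width = 2 · t* · s/√n = 13.77

The 98% CI is wider by 13.77 - 7.34 = 6.43.
Higher confidence requires a wider interval.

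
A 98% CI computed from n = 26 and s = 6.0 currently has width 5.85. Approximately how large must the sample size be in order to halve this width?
n ≈ 104

CI width ∝ 1/√n
To reduce width by factor 2, need √n to grow by 2 → need 2² = 4 times as many samples.

Current: n = 26, width = 5.85
New: n = 104, width ≈ 2.78

Width reduced by factor of 5.85/2.78 = 2.10.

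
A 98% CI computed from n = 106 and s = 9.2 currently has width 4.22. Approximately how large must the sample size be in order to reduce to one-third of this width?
n ≈ 954

CI width ∝ 1/√n
To reduce width by factor 3, need √n to grow by 3 → need 3² = 9 times as many samples.

Current: n = 106, width = 4.22
New: n = 954, width ≈ 1.39

Width reduced by factor of 4.22/1.39 = 3.04.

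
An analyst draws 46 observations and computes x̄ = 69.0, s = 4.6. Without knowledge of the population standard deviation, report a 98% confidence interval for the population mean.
(67.36, 70.64)

t-interval (σ unknown):
df = n - 1 = 45
t* = 2.412 for 98% confidence

Margin of error = t* · s/√n = 2.412 · 4.6/√46 = 1.64

CI: (67.36, 70.64)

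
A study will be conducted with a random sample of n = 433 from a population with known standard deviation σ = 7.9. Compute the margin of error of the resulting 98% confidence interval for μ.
Margin of error = 0.88

Margin of error = z* · σ/√n
= 2.326 · 7.9/√433
= 2.326 · 7.9/20.8087
= 0.88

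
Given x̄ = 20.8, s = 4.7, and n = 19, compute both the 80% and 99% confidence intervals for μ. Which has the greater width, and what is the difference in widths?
99% CI is wider by 3.34

df = 18
80% CI: t* = 1.330, (19.37, 22.23), width = 2 · t* · s/√n = 2.87
99% CI: t* = 2.878, (17.70, 23.90), width = 2 · t* · s/√n = 6.21

The 99% CI is wider by 6.21 - 2.87 = 3.34.
Higher confidence requires a wider interval.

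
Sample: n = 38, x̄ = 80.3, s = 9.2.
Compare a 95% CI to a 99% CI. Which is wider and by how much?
99% CI is wider by 2.05

df = 37
95% CI: t* = 2.026, (77.28, 83.32), width = 2 · t* · s/√n = 6.05
99% CI: t* = 2.715, (76.25, 84.35), width = 2 · t* · s/√n = 8.10

The 99% CI is wider by 8.10 - 6.05 = 2.05.
Higher confidence requires a wider interval.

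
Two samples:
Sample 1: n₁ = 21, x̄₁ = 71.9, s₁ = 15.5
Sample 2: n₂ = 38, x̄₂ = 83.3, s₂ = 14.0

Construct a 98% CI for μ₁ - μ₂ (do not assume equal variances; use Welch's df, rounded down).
(-21.30, -1.50)

Difference: x̄₁ - x̄₂ = -11.40
SE = √(s₁²/n₁ + s₂²/n₂) = √(15.5²/21 + 14.0²/38) = 4.0741
df = 37.93 → 37 (Welch–Satterthwaite, rounded down)
t* = 2.431

CI: -11.40 ± 2.431 · 4.0741 = -11.40 ± 9.90 = (-21.30, -1.50)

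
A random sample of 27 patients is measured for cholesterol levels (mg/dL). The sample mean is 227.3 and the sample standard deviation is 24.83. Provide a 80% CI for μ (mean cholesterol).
(221.02, 233.58)

t-interval (σ unknown):
df = n - 1 = 26
t* = 1.315 for 80% confidence

Margin of error = t* · s/√n = 1.315 · 24.83/√27 = 6.28

CI: (221.02, 233.58)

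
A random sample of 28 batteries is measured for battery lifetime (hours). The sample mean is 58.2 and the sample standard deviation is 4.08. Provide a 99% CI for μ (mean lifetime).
(56.06, 60.34)

t-interval (σ unknown):
df = n - 1 = 27
t* = 2.771 for 99% confidence

Margin of error = t* · s/√n = 2.771 · 4.08/√28 = 2.14

CI: (56.06, 60.34)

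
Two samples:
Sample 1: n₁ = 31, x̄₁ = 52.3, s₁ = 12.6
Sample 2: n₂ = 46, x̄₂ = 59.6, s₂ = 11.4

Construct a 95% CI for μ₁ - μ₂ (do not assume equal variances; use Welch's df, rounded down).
(-12.94, -1.66)

Difference: x̄₁ - x̄₂ = -7.30
SE = √(s₁²/n₁ + s₂²/n₂) = √(12.6²/31 + 11.4²/46) = 2.8190
df = 60.05 → 60 (Welch–Satterthwaite, rounded down)
t* = 2.000

CI: -7.30 ± 2.000 · 2.8190 = -7.30 ± 5.64 = (-12.94, -1.66)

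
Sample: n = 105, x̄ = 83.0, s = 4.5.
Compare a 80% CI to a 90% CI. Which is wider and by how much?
90% CI is wider by 0.33

df = 104
80% CI: t* = 1.290, (82.43, 83.57), width = 2 · t* · s/√n = 1.13
90% CI: t* = 1.660, (82.27, 83.73), width = 2 · t* · s/√n = 1.46

The 90% CI is wider by 1.46 - 1.13 = 0.33.
Higher confidence requires a wider interval.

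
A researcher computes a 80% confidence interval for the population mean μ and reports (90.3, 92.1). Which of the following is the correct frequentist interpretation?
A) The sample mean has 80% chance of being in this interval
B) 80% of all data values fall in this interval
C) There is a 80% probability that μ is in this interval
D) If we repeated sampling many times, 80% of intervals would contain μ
D

A) Wrong — x̄ is observed and sits in the interval by construction.
B) Wrong — a CI is about the parameter μ, not individual data values.
C) Wrong — μ is fixed; the randomness lives in the interval, not in μ.
D) Correct — this is the frequentist long-run coverage interpretation.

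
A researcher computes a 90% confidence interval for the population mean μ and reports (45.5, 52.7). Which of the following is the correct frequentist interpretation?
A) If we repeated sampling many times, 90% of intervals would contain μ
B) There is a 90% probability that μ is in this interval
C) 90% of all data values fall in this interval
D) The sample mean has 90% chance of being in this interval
A

A) Correct — this is the frequentist long-run coverage interpretation.
B) Wrong — μ is fixed; the randomness lives in the interval, not in μ.
C) Wrong — a CI is about the parameter μ, not individual data values.
D) Wrong — x̄ is observed and sits in the interval by construction.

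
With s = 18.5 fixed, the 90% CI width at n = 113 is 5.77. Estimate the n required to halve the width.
n ≈ 452

CI width ∝ 1/√n
To reduce width by factor 2, need √n to grow by 2 → need 2² = 4 times as many samples.

Current: n = 113, width = 5.77
New: n = 452, width ≈ 2.87

Width reduced by factor of 5.77/2.87 = 2.01.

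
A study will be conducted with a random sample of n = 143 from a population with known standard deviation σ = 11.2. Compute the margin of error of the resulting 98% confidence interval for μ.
Margin of error = 2.18

Margin of error = z* · σ/√n
= 2.326 · 11.2/√143
= 2.326 · 11.2/11.9583
= 2.18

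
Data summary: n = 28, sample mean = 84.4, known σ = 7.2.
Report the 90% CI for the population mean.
(82.16, 86.64)

z-interval (σ known):
z* = 1.645 for 90% confidence

Margin of error = z* · σ/√n = 1.645 · 7.2/√28 = 2.24

CI: (84.4 - 2.24, 84.4 + 2.24) = (82.16, 86.64)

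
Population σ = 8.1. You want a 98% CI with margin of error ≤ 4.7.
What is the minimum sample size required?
n ≥ 17

For margin E ≤ 4.7:
n ≥ (z* · σ / E)²
n ≥ (2.326 · 8.1 / 4.7)²
n ≥ 16.07

Minimum n = 17 (rounding up)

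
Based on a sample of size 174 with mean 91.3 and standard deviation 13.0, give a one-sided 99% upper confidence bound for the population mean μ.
μ ≤ 93.61

Upper bound (one-sided):
t* = 2.348 (one-sided for 99%)
Upper bound = x̄ + t* · s/√n = 91.3 + 2.348 · 13.0/√174 = 93.61

We are 99% confident that μ ≤ 93.61.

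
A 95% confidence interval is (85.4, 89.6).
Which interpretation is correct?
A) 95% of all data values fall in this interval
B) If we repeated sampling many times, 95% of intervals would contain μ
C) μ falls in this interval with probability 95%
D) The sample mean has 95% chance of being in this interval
B

A) Wrong — a CI is about the parameter μ, not individual data values.
B) Correct — this is the frequentist long-run coverage interpretation.
C) Wrong — μ is fixed; the randomness lives in the interval, not in μ.
D) Wrong — x̄ is observed and sits in the interval by construction.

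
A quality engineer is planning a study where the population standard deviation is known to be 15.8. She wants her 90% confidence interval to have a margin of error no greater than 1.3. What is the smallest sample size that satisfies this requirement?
n ≥ 400

For margin E ≤ 1.3:
n ≥ (z* · σ / E)²
n ≥ (1.645 · 15.8 / 1.3)²
n ≥ 399.72

Minimum n = 400 (rounding up)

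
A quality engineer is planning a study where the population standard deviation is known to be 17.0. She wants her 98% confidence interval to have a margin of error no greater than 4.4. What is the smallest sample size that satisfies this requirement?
n ≥ 81

For margin E ≤ 4.4:
n ≥ (z* · σ / E)²
n ≥ (2.326 · 17.0 / 4.4)²
n ≥ 80.76

Minimum n = 81 (rounding up)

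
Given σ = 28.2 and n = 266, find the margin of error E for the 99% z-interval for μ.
Margin of error = 4.45

Margin of error = z* · σ/√n
= 2.576 · 28.2/√266
= 2.576 · 28.2/16.3095
= 4.45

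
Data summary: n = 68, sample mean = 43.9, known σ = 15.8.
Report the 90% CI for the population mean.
(40.75, 47.05)

z-interval (σ known):
z* = 1.645 for 90% confidence

Margin of error = z* · σ/√n = 1.645 · 15.8/√68 = 3.15

CI: (43.9 - 3.15, 43.9 + 3.15) = (40.75, 47.05)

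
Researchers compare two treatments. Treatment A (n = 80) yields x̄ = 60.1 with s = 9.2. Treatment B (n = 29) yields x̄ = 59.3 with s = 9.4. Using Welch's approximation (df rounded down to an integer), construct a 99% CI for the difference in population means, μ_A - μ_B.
(-4.63, 6.23)

Difference: x̄₁ - x̄₂ = 0.80
SE = √(s₁²/n₁ + s₂²/n₂) = √(9.2²/80 + 9.4²/29) = 2.0261
df = 48.74 → 48 (Welch–Satterthwaite, rounded down)
t* = 2.682

CI: 0.80 ± 2.682 · 2.0261 = 0.80 ± 5.43 = (-4.63, 6.23)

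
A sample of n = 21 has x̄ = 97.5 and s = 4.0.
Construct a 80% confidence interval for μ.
(96.34, 98.66)

t-interval (σ unknown):
df = n - 1 = 20
t* = 1.325 for 80% confidence

Margin of error = t* · s/√n = 1.325 · 4.0/√21 = 1.16

CI: (96.34, 98.66)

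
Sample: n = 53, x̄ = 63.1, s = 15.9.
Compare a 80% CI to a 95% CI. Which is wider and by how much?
95% CI is wider by 3.10

df = 52
80% CI: t* = 1.298, (60.27, 65.93), width = 2 · t* · s/√n = 5.67
95% CI: t* = 2.007, (58.72, 67.48), width = 2 · t* · s/√n = 8.77

The 95% CI is wider by 8.77 - 5.67 = 3.10.
Higher confidence requires a wider interval.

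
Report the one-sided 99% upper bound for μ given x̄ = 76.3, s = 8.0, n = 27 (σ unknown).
μ ≤ 80.12

Upper bound (one-sided):
t* = 2.479 (one-sided for 99%)
Upper bound = x̄ + t* · s/√n = 76.3 + 2.479 · 8.0/√27 = 80.12

We are 99% confident that μ ≤ 80.12.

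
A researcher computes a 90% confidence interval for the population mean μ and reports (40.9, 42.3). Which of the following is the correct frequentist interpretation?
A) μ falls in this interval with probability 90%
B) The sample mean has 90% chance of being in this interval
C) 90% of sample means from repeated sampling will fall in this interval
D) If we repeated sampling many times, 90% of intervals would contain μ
D

A) Wrong — μ is fixed; the randomness lives in the interval, not in μ.
B) Wrong — x̄ is observed and sits in the interval by construction.
C) Wrong — coverage applies to intervals containing μ, not to future x̄ values.
D) Correct — this is the frequentist long-run coverage interpretation.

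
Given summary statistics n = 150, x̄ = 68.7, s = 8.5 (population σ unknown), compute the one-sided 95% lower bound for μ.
μ ≥ 67.55

Lower bound (one-sided):
t* = 1.655 (one-sided for 95%)
Lower bound = x̄ - t* · s/√n = 68.7 - 1.655 · 8.5/√150 = 67.55

We are 95% confident that μ ≥ 67.55.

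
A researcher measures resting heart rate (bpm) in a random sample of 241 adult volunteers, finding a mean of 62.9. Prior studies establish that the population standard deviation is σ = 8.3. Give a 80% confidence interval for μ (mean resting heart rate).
(62.21, 63.59)

z-interval (σ known):
z* = 1.282 for 80% confidence

Margin of error = z* · σ/√n = 1.282 · 8.3/√241 = 0.69

CI: (62.9 - 0.69, 62.9 + 0.69) = (62.21, 63.59)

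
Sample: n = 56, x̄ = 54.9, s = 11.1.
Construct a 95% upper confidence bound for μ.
μ ≤ 57.38

Upper bound (one-sided):
t* = 1.673 (one-sided for 95%)
Upper bound = x̄ + t* · s/√n = 54.9 + 1.673 · 11.1/√56 = 57.38

We are 95% confident that μ ≤ 57.38.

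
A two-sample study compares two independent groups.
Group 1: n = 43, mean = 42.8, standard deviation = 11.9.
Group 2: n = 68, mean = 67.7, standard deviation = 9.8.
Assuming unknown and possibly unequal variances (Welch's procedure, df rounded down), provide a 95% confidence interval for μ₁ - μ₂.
(-29.22, -20.58)

Difference: x̄₁ - x̄₂ = -24.90
SE = √(s₁²/n₁ + s₂²/n₂) = √(11.9²/43 + 9.8²/68) = 2.1692
df = 76.88 → 76 (Welch–Satterthwaite, rounded down)
t* = 1.992

CI: -24.90 ± 1.992 · 2.1692 = -24.90 ± 4.32 = (-29.22, -20.58)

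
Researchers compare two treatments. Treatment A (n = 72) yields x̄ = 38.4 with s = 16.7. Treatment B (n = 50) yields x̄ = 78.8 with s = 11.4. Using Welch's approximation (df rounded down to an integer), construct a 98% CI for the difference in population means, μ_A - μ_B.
(-46.40, -34.40)

Difference: x̄₁ - x̄₂ = -40.40
SE = √(s₁²/n₁ + s₂²/n₂) = √(16.7²/72 + 11.4²/50) = 2.5441
df = 119.98 → 119 (Welch–Satterthwaite, rounded down)
t* = 2.358

CI: -40.40 ± 2.358 · 2.5441 = -40.40 ± 6.00 = (-46.40, -34.40)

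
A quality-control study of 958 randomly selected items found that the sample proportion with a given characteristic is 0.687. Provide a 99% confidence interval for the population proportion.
(0.648, 0.726)

Proportion CI:
SE = √(p̂(1-p̂)/n) = √(0.687 · 0.313 / 958) = 0.01498

z* = 2.576
Margin = z* · SE = 2.576 · 0.01498 = 0.0386

CI: 0.687 ± 0.0386 = (0.648, 0.726)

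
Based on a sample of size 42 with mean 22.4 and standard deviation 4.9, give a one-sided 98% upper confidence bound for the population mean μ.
μ ≤ 24.00

Upper bound (one-sided):
t* = 2.121 (one-sided for 98%)
Upper bound = x̄ + t* · s/√n = 22.4 + 2.121 · 4.9/√42 = 24.00

We are 98% confident that μ ≤ 24.00.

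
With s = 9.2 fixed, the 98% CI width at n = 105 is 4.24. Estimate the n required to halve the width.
n ≈ 420

CI width ∝ 1/√n
To reduce width by factor 2, need √n to grow by 2 → need 2² = 4 times as many samples.

Current: n = 105, width = 4.24
New: n = 420, width ≈ 2.10

Width reduced by factor of 4.24/2.10 = 2.02.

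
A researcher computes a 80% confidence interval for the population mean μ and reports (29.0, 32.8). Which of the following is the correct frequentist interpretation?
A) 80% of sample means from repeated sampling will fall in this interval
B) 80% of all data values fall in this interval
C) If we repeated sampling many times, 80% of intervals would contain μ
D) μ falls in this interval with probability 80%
C

A) Wrong — coverage applies to intervals containing μ, not to future x̄ values.
B) Wrong — a CI is about the parameter μ, not individual data values.
C) Correct — this is the frequentist long-run coverage interpretation.
D) Wrong — μ is fixed; the randomness lives in the interval, not in μ.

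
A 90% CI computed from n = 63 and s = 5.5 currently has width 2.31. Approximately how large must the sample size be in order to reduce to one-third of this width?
n ≈ 567

CI width ∝ 1/√n
To reduce width by factor 3, need √n to grow by 3 → need 3² = 9 times as many samples.

Current: n = 63, width = 2.31
New: n = 567, width ≈ 0.76

Width reduced by factor of 2.31/0.76 = 3.04.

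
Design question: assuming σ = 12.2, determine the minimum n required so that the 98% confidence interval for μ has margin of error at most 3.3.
n ≥ 74

For margin E ≤ 3.3:
n ≥ (z* · σ / E)²
n ≥ (2.326 · 12.2 / 3.3)²
n ≥ 73.95

Minimum n = 74 (rounding up)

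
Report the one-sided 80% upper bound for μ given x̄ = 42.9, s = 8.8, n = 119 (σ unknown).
μ ≤ 43.58

Upper bound (one-sided):
t* = 0.845 (one-sided for 80%)
Upper bound = x̄ + t* · s/√n = 42.9 + 0.845 · 8.8/√119 = 43.58

We are 80% confident that μ ≤ 43.58.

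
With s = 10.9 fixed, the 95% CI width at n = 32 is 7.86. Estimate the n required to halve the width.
n ≈ 128

CI width ∝ 1/√n
To reduce width by factor 2, need √n to grow by 2 → need 2² = 4 times as many samples.

Current: n = 32, width = 7.86
New: n = 128, width ≈ 3.81

Width reduced by factor of 7.86/3.81 = 2.06.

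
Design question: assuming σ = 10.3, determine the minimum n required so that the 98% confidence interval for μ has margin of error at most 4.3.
n ≥ 32

For margin E ≤ 4.3:
n ≥ (z* · σ / E)²
n ≥ (2.326 · 10.3 / 4.3)²
n ≥ 31.04

Minimum n = 32 (rounding up)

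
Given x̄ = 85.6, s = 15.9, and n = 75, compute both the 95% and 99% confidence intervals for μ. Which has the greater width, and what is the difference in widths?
99% CI is wider by 2.39

df = 74
95% CI: t* = 1.993, (81.94, 89.26), width = 2 · t* · s/√n = 7.32
99% CI: t* = 2.644, (80.75, 90.45), width = 2 · t* · s/√n = 9.71

The 99% CI is wider by 9.71 - 7.32 = 2.39.
Higher confidence requires a wider interval.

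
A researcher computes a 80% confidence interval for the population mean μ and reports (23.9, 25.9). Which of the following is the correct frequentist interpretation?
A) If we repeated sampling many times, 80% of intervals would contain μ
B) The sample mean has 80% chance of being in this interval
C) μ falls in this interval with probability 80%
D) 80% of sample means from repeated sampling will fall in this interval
A

A) Correct — this is the frequentist long-run coverage interpretation.
B) Wrong — x̄ is observed and sits in the interval by construction.
C) Wrong — μ is fixed; the randomness lives in the interval, not in μ.
D) Wrong — coverage applies to intervals containing μ, not to future x̄ values.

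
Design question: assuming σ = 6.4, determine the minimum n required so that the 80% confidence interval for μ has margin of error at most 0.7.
n ≥ 138

For margin E ≤ 0.7:
n ≥ (z* · σ / E)²
n ≥ (1.282 · 6.4 / 0.7)²
n ≥ 137.39

Minimum n = 138 (rounding up)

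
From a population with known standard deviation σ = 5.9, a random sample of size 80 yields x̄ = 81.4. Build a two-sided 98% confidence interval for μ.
(79.87, 82.93)

z-interval (σ known):
z* = 2.326 for 98% confidence

Margin of error = z* · σ/√n = 2.326 · 5.9/√80 = 1.53

CI: (81.4 - 1.53, 81.4 + 1.53) = (79.87, 82.93)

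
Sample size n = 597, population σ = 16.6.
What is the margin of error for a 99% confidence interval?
Margin of error = 1.75

Margin of error = z* · σ/√n
= 2.576 · 16.6/√597
= 2.576 · 16.6/24.4336
= 1.75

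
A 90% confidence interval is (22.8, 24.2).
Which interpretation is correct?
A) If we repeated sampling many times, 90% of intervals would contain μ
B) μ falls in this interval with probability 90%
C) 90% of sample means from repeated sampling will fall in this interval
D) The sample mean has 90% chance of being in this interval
A

A) Correct — this is the frequentist long-run coverage interpretation.
B) Wrong — μ is fixed; the randomness lives in the interval, not in μ.
C) Wrong — coverage applies to intervals containing μ, not to future x̄ values.
D) Wrong — x̄ is observed and sits in the interval by construction.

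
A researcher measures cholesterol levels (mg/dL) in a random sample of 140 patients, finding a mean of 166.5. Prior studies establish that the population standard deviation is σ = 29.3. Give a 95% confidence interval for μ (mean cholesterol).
(161.65, 171.35)

z-interval (σ known):
z* = 1.960 for 95% confidence

Margin of error = z* · σ/√n = 1.960 · 29.3/√140 = 4.85

CI: (166.5 - 4.85, 166.5 + 4.85) = (161.65, 171.35)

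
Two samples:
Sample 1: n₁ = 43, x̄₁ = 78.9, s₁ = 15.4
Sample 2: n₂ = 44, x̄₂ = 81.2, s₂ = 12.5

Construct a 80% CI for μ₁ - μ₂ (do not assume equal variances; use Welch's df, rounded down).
(-6.19, 1.59)

Difference: x̄₁ - x̄₂ = -2.30
SE = √(s₁²/n₁ + s₂²/n₂) = √(15.4²/43 + 12.5²/44) = 3.0111
df = 80.78 → 80 (Welch–Satterthwaite, rounded down)
t* = 1.292

CI: -2.30 ± 1.292 · 3.0111 = -2.30 ± 3.89 = (-6.19, 1.59)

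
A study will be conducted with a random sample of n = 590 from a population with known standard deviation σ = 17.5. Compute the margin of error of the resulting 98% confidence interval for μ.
Margin of error = 1.68

Margin of error = z* · σ/√n
= 2.326 · 17.5/√590
= 2.326 · 17.5/24.2899
= 1.68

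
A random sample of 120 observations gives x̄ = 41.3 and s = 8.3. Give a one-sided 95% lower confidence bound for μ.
μ ≥ 40.04

Lower bound (one-sided):
t* = 1.658 (one-sided for 95%)
Lower bound = x̄ - t* · s/√n = 41.3 - 1.658 · 8.3/√120 = 40.04

We are 95% confident that μ ≥ 40.04.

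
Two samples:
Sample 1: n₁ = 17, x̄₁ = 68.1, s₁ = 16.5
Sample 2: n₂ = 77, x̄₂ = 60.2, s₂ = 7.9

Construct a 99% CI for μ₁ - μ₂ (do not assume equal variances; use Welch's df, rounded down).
(-3.99, 19.79)

Difference: x̄₁ - x̄₂ = 7.90
SE = √(s₁²/n₁ + s₂²/n₂) = √(16.5²/17 + 7.9²/77) = 4.1019
df = 17.65 → 17 (Welch–Satterthwaite, rounded down)
t* = 2.898

CI: 7.90 ± 2.898 · 4.1019 = 7.90 ± 11.89 = (-3.99, 19.79)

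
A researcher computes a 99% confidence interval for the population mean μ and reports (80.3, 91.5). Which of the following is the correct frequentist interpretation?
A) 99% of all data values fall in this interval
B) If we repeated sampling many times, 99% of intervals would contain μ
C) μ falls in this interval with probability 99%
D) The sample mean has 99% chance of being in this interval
B

A) Wrong — a CI is about the parameter μ, not individual data values.
B) Correct — this is the frequentist long-run coverage interpretation.
C) Wrong — μ is fixed; the randomness lives in the interval, not in μ.
D) Wrong — x̄ is observed and sits in the interval by construction.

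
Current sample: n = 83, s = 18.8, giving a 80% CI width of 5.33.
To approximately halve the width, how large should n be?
n ≈ 332

CI width ∝ 1/√n
To reduce width by factor 2, need √n to grow by 2 → need 2² = 4 times as many samples.

Current: n = 83, width = 5.33
New: n = 332, width ≈ 2.65

Width reduced by factor of 5.33/2.65 = 2.01.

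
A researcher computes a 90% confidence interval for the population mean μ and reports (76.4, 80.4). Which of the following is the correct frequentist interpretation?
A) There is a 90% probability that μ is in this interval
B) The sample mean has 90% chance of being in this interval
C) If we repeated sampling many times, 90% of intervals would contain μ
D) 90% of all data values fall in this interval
C

A) Wrong — μ is fixed; the randomness lives in the interval, not in μ.
B) Wrong — x̄ is observed and sits in the interval by construction.
C) Correct — this is the frequentist long-run coverage interpretation.
D) Wrong — a CI is about the parameter μ, not individual data values.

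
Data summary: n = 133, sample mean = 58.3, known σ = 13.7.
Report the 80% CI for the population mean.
(56.78, 59.82)

z-interval (σ known):
z* = 1.282 for 80% confidence

Margin of error = z* · σ/√n = 1.282 · 13.7/√133 = 1.52

CI: (58.3 - 1.52, 58.3 + 1.52) = (56.78, 59.82)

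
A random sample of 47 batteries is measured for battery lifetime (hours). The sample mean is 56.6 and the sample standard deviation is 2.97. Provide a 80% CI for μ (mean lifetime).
(56.04, 57.16)

t-interval (σ unknown):
df = n - 1 = 46
t* = 1.300 for 80% confidence

Margin of error = t* · s/√n = 1.300 · 2.97/√47 = 0.56

CI: (56.04, 57.16)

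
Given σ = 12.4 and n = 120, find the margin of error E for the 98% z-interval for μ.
Margin of error = 2.63

Margin of error = z* · σ/√n
= 2.326 · 12.4/√120
= 2.326 · 12.4/10.9545
= 2.63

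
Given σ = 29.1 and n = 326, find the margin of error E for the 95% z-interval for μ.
Margin of error = 3.16

Margin of error = z* · σ/√n
= 1.960 · 29.1/√326
= 1.960 · 29.1/18.0555
= 3.16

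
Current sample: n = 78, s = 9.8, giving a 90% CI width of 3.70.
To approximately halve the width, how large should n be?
n ≈ 312

CI width ∝ 1/√n
To reduce width by factor 2, need √n to grow by 2 → need 2² = 4 times as many samples.

Current: n = 78, width = 3.70
New: n = 312, width ≈ 1.83

Width reduced by factor of 3.70/1.83 = 2.02.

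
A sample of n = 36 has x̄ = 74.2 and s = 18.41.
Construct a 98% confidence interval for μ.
(66.72, 81.68)

t-interval (σ unknown):
df = n - 1 = 35
t* = 2.438 for 98% confidence

Margin of error = t* · s/√n = 2.438 · 18.41/√36 = 7.48

CI: (66.72, 81.68)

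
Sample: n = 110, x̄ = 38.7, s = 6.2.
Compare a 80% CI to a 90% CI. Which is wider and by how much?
90% CI is wider by 0.44

df = 109
80% CI: t* = 1.289, (37.94, 39.46), width = 2 · t* · s/√n = 1.52
90% CI: t* = 1.659, (37.72, 39.68), width = 2 · t* · s/√n = 1.96

The 90% CI is wider by 1.96 - 1.52 = 0.44.
Higher confidence requires a wider interval.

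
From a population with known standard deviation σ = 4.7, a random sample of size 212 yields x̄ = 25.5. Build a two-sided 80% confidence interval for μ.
(25.09, 25.91)

z-interval (σ known):
z* = 1.282 for 80% confidence

Margin of error = z* · σ/√n = 1.282 · 4.7/√212 = 0.41

CI: (25.5 - 0.41, 25.5 + 0.41) = (25.09, 25.91)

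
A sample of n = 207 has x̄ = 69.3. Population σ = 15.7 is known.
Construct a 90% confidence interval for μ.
(67.50, 71.10)

z-interval (σ known):
z* = 1.645 for 90% confidence

Margin of error = z* · σ/√n = 1.645 · 15.7/√207 = 1.80

CI: (69.3 - 1.80, 69.3 + 1.80) = (67.50, 71.10)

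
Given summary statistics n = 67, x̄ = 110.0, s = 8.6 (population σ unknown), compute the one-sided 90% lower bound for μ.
μ ≥ 108.64

Lower bound (one-sided):
t* = 1.295 (one-sided for 90%)
Lower bound = x̄ - t* · s/√n = 110.0 - 1.295 · 8.6/√67 = 108.64

We are 90% confident that μ ≥ 108.64.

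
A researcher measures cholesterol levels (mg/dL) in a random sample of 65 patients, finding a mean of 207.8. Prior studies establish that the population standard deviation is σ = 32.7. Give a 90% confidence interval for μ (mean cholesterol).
(201.13, 214.47)

z-interval (σ known):
z* = 1.645 for 90% confidence

Margin of error = z* · σ/√n = 1.645 · 32.7/√65 = 6.67

CI: (207.8 - 6.67, 207.8 + 6.67) = (201.13, 214.47)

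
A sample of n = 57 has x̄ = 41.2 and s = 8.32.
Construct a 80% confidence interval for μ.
(39.77, 42.63)

t-interval (σ unknown):
df = n - 1 = 56
t* = 1.297 for 80% confidence

Margin of error = t* · s/√n = 1.297 · 8.32/√57 = 1.43

CI: (39.77, 42.63)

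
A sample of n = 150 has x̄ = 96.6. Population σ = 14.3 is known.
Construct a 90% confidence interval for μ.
(94.68, 98.52)

z-interval (σ known):
z* = 1.645 for 90% confidence

Margin of error = z* · σ/√n = 1.645 · 14.3/√150 = 1.92

CI: (96.6 - 1.92, 96.6 + 1.92) = (94.68, 98.52)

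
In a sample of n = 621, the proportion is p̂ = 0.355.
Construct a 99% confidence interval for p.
(0.306, 0.404)

Proportion CI:
SE = √(p̂(1-p̂)/n) = √(0.355 · 0.645 / 621) = 0.01920

z* = 2.576
Margin = z* · SE = 2.576 · 0.01920 = 0.0495

CI: 0.355 ± 0.0495 = (0.306, 0.404)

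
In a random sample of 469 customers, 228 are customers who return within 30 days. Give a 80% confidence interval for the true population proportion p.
(0.457, 0.516)

Proportion CI:
p̂ = 228/469 = 0.48614
SE = √(p̂(1-p̂)/n) = √(0.48614 · 0.51386 / 469) = 0.02308

z* = 1.282
Margin = z* · SE = 1.282 · 0.02308 = 0.0296

CI: 0.48614 ± 0.0296 = (0.457, 0.516)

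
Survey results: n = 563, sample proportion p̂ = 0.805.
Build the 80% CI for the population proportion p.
(0.784, 0.826)

Proportion CI:
SE = √(p̂(1-p̂)/n) = √(0.805 · 0.195 / 563) = 0.01670

z* = 1.282
Margin = z* · SE = 1.282 · 0.01670 = 0.0214

CI: 0.805 ± 0.0214 = (0.784, 0.826)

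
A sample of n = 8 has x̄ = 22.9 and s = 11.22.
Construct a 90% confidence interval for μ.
(15.38, 30.42)

t-interval (σ unknown):
df = n - 1 = 7
t* = 1.895 for 90% confidence

Margin of error = t* · s/√n = 1.895 · 11.22/√8 = 7.52

CI: (15.38, 30.42)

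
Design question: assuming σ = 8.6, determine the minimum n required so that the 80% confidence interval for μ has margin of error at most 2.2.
n ≥ 26

For margin E ≤ 2.2:
n ≥ (z* · σ / E)²
n ≥ (1.282 · 8.6 / 2.2)²
n ≥ 25.11

Minimum n = 26 (rounding up)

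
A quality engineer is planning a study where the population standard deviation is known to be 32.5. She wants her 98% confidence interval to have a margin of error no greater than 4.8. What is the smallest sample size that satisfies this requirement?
n ≥ 249

For margin E ≤ 4.8:
n ≥ (z* · σ / E)²
n ≥ (2.326 · 32.5 / 4.8)²
n ≥ 248.03

Minimum n = 249 (rounding up)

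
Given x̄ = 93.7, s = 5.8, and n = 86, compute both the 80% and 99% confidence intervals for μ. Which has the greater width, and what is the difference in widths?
99% CI is wider by 1.68

df = 85
80% CI: t* = 1.292, (92.89, 94.51), width = 2 · t* · s/√n = 1.62
99% CI: t* = 2.635, (92.05, 95.35), width = 2 · t* · s/√n = 3.30

The 99% CI is wider by 3.30 - 1.62 = 1.68.
Higher confidence requires a wider interval.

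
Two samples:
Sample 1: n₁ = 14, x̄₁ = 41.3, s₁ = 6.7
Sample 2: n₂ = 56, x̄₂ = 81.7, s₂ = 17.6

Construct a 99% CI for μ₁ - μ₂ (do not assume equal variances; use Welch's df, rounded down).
(-48.28, -32.52)

Difference: x̄₁ - x̄₂ = -40.40
SE = √(s₁²/n₁ + s₂²/n₂) = √(6.7²/14 + 17.6²/56) = 2.9560
df = 56.67 → 56 (Welch–Satterthwaite, rounded down)
t* = 2.667

CI: -40.40 ± 2.667 · 2.9560 = -40.40 ± 7.88 = (-48.28, -32.52)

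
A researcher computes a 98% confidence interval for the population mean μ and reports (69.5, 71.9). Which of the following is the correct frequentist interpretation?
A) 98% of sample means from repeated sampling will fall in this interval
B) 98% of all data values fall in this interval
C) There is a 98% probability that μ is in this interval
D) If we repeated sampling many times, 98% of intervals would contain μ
D

A) Wrong — coverage applies to intervals containing μ, not to future x̄ values.
B) Wrong — a CI is about the parameter μ, not individual data values.
C) Wrong — μ is fixed; the randomness lives in the interval, not in μ.
D) Correct — this is the frequentist long-run coverage interpretation.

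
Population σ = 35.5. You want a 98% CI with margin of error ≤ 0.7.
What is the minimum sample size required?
n ≥ 13915

For margin E ≤ 0.7:
n ≥ (z* · σ / E)²
n ≥ (2.326 · 35.5 / 0.7)²
n ≥ 13914.90

Minimum n = 13915 (rounding up)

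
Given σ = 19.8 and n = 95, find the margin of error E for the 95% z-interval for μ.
Margin of error = 3.98

Margin of error = z* · σ/√n
= 1.960 · 19.8/√95
= 1.960 · 19.8/9.7468
= 3.98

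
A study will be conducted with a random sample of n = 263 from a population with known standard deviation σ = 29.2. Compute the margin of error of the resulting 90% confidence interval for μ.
Margin of error = 2.96

Margin of error = z* · σ/√n
= 1.645 · 29.2/√263
= 1.645 · 29.2/16.2173
= 2.96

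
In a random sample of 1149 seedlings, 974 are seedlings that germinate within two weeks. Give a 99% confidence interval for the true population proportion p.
(0.820, 0.875)

Proportion CI:
p̂ = 974/1149 = 0.84769
SE = √(p̂(1-p̂)/n) = √(0.84769 · 0.15231 / 1149) = 0.01060

z* = 2.576
Margin = z* · SE = 2.576 · 0.01060 = 0.0273

CI: 0.84769 ± 0.0273 = (0.820, 0.875)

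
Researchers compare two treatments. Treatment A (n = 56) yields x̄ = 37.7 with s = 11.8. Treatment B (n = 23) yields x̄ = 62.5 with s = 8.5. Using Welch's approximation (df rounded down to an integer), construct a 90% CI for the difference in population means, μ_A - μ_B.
(-28.77, -20.83)

Difference: x̄₁ - x̄₂ = -24.80
SE = √(s₁²/n₁ + s₂²/n₂) = √(11.8²/56 + 8.5²/23) = 2.3723
df = 56.46 → 56 (Welch–Satterthwaite, rounded down)
t* = 1.673

CI: -24.80 ± 1.673 · 2.3723 = -24.80 ± 3.97 = (-28.77, -20.83)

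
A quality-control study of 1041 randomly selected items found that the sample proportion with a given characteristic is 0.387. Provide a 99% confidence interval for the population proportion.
(0.348, 0.426)

Proportion CI:
SE = √(p̂(1-p̂)/n) = √(0.387 · 0.613 / 1041) = 0.01510

z* = 2.576
Margin = z* · SE = 2.576 · 0.01510 = 0.0389

CI: 0.387 ± 0.0389 = (0.348, 0.426)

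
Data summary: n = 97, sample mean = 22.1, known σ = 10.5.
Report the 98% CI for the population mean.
(19.62, 24.58)

z-interval (σ known):
z* = 2.326 for 98% confidence

Margin of error = z* · σ/√n = 2.326 · 10.5/√97 = 2.48

CI: (22.1 - 2.48, 22.1 + 2.48) = (19.62, 24.58)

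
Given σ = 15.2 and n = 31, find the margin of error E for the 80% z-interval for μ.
Margin of error = 3.50

Margin of error = z* · σ/√n
= 1.282 · 15.2/√31
= 1.282 · 15.2/5.5678
= 3.50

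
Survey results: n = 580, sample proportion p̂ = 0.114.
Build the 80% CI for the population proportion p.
(0.097, 0.131)

Proportion CI:
SE = √(p̂(1-p̂)/n) = √(0.114 · 0.886 / 580) = 0.01320

z* = 1.282
Margin = z* · SE = 1.282 · 0.01320 = 0.0169

CI: 0.114 ± 0.0169 = (0.097, 0.131)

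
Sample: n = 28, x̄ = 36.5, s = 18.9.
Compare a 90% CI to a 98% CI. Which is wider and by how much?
98% CI is wider by 5.50

df = 27
90% CI: t* = 1.703, (30.42, 42.58), width = 2 · t* · s/√n = 12.17
98% CI: t* = 2.473, (27.67, 45.33), width = 2 · t* · s/√n = 17.67

The 98% CI is wider by 17.67 - 12.17 = 5.50.
Higher confidence requires a wider interval.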